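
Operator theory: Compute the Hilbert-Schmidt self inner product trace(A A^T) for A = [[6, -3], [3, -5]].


trace(A * A^T) = sum of squares of all entries
= 6^2 + (-3)^2 + 3^2 + (-5)^2
= 36 + 9 + 9 + 25
= 79

79


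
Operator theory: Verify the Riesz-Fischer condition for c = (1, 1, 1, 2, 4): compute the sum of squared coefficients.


sum |c_n|^2 = 1^2 + 1^2 + 1^2 + 2^2 + 4^2
= 1 + 1 + 1 + 4 + 16
= 23

23


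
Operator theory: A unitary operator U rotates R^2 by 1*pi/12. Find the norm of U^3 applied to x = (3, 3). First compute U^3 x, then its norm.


U is a rotation by theta = 1*pi/12
U^3 = rotation by 3*theta = 3*pi/12
cos(3*pi/12) = 0.7071, sin(3*pi/12) = 0.7071
U^3 x = (0.7071 * 3 - 0.7071 * 3, 0.7071 * 3 + 0.7071 * 3)
= (0.0000, 4.2426)
||U^3 x|| = sqrt(0.0000^2 + 4.2426^2) = sqrt(18.0000) = 4.2426

4.2426


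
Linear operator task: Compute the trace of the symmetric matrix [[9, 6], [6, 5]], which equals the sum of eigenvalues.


For a self-adjoint (symmetric) matrix, the eigenvalues are real.
The sum of eigenvalues equals the trace of the matrix.
trace = 9 + 5 = 14

14


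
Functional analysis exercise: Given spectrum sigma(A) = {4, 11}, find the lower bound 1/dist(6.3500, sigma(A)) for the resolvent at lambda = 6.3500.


dist(6.3500, {4, 11}) = min(|6.3500 - 4|, |6.3500 - 11|)
= min(2.3500, 4.6500) = 2.3500
Resolvent bound = 1/2.3500 = 0.4255

0.4255


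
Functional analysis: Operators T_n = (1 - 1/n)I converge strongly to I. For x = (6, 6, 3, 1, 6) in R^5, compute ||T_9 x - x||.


T_9 x - x = (1 - 1/9)x - x = -x/9
||x|| = sqrt(118) = 10.8628
||T_9 x - x|| = ||x||/9 = 10.8628/9 = 1.2070

1.2070


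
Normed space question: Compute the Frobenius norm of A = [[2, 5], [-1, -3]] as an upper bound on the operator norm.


||A||_F^2 = sum a_ij^2
= 2^2 + 5^2 + (-1)^2 + (-3)^2
= 4 + 25 + 1 + 9 = 39
||A||_F = sqrt(39) = 6.2450

6.2450


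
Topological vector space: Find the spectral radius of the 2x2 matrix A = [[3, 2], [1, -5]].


For a 2x2 matrix, eigenvalues satisfy lambda^2 - (trace)*lambda + det = 0
trace = 3 + -5 = -2
det = 3*-5 - 2*1 = -17
discriminant = (-2)^2 - 4*(-17) = 72
spectral radius = max |eigenvalue| = 5.2426

5.2426


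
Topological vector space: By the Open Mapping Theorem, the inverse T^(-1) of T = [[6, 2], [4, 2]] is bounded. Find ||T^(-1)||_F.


det(T) = 6*2 - 2*4 = 4
T^(-1) = (1/4) * [[2, -2], [-4, 6]] = [[0.5000, -0.5000], [-1.0000, 1.5000]]
||T^(-1)||_F^2 = 0.5000^2 + (-0.5000)^2 + (-1.0000)^2 + 1.5000^2 = 3.7500
||T^(-1)||_F = sqrt(3.7500) = 1.9365

1.9365


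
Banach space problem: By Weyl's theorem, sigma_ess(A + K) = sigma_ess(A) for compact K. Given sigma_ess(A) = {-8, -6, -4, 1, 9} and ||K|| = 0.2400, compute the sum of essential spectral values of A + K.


By Weyl's theorem, the essential spectrum is invariant under compact perturbations.
sigma_ess(A + K) = sigma_ess(A) = {-8, -6, -4, 1, 9}
Sum = -8 + -6 + -4 + 1 + 9 = -8

-8


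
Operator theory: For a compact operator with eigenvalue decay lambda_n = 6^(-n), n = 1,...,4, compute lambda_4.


The eigenvalue formula gives lambda_4 = 1/6^4
= 1/1296
= 7.7160e-04

7.7160e-04


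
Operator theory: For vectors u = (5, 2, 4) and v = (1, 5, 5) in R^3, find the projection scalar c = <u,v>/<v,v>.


Computing <u,v> = 5*1 + 2*5 + 4*5 = 35
Computing <v,v> = 1^2 + 5^2 + 5^2 = 51
Projection coefficient = 35/51 = 0.6863

0.6863


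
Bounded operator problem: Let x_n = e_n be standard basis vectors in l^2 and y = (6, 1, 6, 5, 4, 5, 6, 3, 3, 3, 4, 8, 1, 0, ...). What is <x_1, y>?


x_1 = e_1 is the standard basis vector with 1 in position 1.
<x_1, y> = y_1 = 6
As n -> infinity, <x_n, y> -> 0, confirming weak convergence of (x_n) to 0.

6


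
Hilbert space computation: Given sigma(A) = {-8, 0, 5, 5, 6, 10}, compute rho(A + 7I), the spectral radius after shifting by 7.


Spectrum of A + 7I = {-1, 7, 12, 12, 13, 17}
Spectral radius = max |lambda| over the shifted spectrum
= max(1, 7, 12, 12, 13, 17) = 17

17


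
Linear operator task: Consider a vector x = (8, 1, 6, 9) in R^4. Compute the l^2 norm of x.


The l^2 norm = (sum |x_i|^2)^(1/2)
Sum of 2th powers = 64 + 1 + 36 + 81 = 182
||x||_2 = (182)^(1/2) = 13.4907

13.4907


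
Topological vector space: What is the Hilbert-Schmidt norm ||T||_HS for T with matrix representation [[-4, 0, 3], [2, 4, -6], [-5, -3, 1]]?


The Hilbert-Schmidt norm is sqrt(sum of squares of all entries).
Sum of squares = (-4)^2 + 0^2 + 3^2 + 2^2 + 4^2 + (-6)^2 + (-5)^2 + (-3)^2 + 1^2
= 16 + 0 + 9 + 4 + 16 + 36 + 25 + 9 + 1 = 116
||T||_HS = sqrt(116) = 10.7703

10.7703


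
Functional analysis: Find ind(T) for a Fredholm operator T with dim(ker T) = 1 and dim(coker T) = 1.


The Fredholm index is defined as ind(T) = dim(ker T) - dim(coker T)
= 1 - 1
= 0

0


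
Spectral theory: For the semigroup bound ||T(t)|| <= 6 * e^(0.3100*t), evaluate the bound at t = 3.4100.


||T(3.4100)|| <= 6 * exp(0.3100 * 3.4100)
= 6 * exp(1.0571)
= 6 * 2.8780
= 17.2681

17.2681


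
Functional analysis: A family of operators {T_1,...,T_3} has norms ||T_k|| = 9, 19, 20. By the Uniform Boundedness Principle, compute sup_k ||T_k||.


By the Uniform Boundedness Principle, the supremum of norms is finite.
sup_k ||T_k|| = max(9, 19, 20) = 20

20


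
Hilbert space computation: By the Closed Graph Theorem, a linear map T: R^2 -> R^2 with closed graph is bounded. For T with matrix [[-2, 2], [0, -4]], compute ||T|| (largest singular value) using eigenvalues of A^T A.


A^T A = [[4, -4], [-4, 20]]
trace(A^T A) = 24, det(A^T A) = 64
discriminant = 24^2 - 4*64 = 320
Largest eigenvalue of A^T A = (trace + sqrt(disc))/2 = 20.9443
||T|| = sqrt(20.9443) = 4.5765

4.5765


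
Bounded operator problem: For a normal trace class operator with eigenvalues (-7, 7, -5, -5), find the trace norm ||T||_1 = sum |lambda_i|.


For a normal operator, singular values equal |eigenvalues|.
Trace norm = sum |lambda_i| = 7 + 7 + 5 + 5
= 24

24


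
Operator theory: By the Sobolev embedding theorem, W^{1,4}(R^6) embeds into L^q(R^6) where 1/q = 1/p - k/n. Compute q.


Using the Sobolev embedding formula: 1/q = 1/p - k/n
1/q = 1/4 - 1/6 = 1/12
q = 1/(1/12) = 12

12.0000


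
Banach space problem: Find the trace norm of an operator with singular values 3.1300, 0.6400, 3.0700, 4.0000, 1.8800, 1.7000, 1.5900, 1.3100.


The nuclear norm is the sum of all singular values.
||T||_1 = 3.1300 + 0.6400 + 3.0700 + 4.0000 + 1.8800 + 1.7000 + 1.5900 + 1.3100
= 17.3200

17.3200


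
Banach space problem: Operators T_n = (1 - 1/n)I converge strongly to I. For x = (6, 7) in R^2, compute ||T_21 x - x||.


T_21 x - x = (1 - 1/21)x - x = -x/21
||x|| = sqrt(85) = 9.2195
||T_21 x - x|| = ||x||/21 = 9.2195/21 = 0.4390

0.4390


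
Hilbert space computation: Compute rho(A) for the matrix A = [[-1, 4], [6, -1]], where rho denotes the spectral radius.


For a 2x2 matrix, eigenvalues satisfy lambda^2 - (trace)*lambda + det = 0
trace = -1 + -1 = -2
det = -1*-1 - 4*6 = -23
discriminant = (-2)^2 - 4*(-23) = 96
spectral radius = max |eigenvalue| = 5.8990

5.8990


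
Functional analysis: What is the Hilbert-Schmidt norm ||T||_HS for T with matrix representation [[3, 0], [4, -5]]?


The Hilbert-Schmidt norm is sqrt(sum of squares of all entries).
Sum of squares = 3^2 + 0^2 + 4^2 + (-5)^2
= 9 + 0 + 16 + 25 = 50
||T||_HS = sqrt(50) = 7.0711

7.0711


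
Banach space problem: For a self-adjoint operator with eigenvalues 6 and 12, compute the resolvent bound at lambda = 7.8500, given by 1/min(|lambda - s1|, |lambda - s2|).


dist(7.8500, {6, 12}) = min(|7.8500 - 6|, |7.8500 - 12|)
= min(1.8500, 4.1500) = 1.8500
Resolvent bound = 1/1.8500 = 0.5405

0.5405


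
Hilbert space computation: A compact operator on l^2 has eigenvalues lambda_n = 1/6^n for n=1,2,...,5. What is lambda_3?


The eigenvalue formula gives lambda_3 = 1/6^3
= 1/216
= 0.0046

0.0046


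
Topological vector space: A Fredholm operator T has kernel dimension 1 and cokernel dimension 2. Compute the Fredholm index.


The Fredholm index is defined as ind(T) = dim(ker T) - dim(coker T)
= 1 - 2
= -1

-1


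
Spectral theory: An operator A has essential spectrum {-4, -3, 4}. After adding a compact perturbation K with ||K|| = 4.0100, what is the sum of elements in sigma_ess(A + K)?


By Weyl's theorem, the essential spectrum is invariant under compact perturbations.
sigma_ess(A + K) = sigma_ess(A) = {-4, -3, 4}
Sum = -4 + -3 + 4 = -3

-3


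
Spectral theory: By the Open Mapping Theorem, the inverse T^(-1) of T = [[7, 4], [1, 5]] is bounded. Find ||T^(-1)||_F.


det(T) = 7*5 - 4*1 = 31
T^(-1) = (1/31) * [[5, -4], [-1, 7]] = [[0.1613, -0.1290], [-0.0323, 0.2258]]
||T^(-1)||_F^2 = 0.1613^2 + (-0.1290)^2 + (-0.0323)^2 + 0.2258^2 = 0.0947
||T^(-1)||_F = sqrt(0.0947) = 0.3077

0.3077


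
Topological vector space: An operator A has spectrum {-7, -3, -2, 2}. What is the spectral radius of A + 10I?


Spectrum of A + 10I = {3, 7, 8, 12}
Spectral radius = max |lambda| over the shifted spectrum
= max(3, 7, 8, 12) = 12

12


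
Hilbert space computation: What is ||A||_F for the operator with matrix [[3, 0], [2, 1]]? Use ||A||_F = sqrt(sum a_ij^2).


||A||_F^2 = sum a_ij^2
= 3^2 + 0^2 + 2^2 + 1^2
= 9 + 0 + 4 + 1 = 14
||A||_F = sqrt(14) = 3.7417

3.7417


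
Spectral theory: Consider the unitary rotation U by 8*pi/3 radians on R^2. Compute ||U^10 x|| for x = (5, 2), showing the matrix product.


U is a rotation by theta = 8*pi/3
U^10 = rotation by 10*theta = 80*pi/3 = 2*pi/3 (mod 2*pi)
cos(2*pi/3) = -0.5000, sin(2*pi/3) = 0.8660
U^10 x = (-0.5000 * 5 - 0.8660 * 2, 0.8660 * 5 + -0.5000 * 2)
= (-4.2321, 3.3301)
||U^10 x|| = sqrt((-4.2321)^2 + 3.3301^2) = sqrt(29.0000) = 5.3852

5.3852


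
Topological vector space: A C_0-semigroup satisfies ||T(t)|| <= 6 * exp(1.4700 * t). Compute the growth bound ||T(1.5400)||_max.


||T(1.5400)|| <= 6 * exp(1.4700 * 1.5400)
= 6 * exp(2.2638)
= 6 * 9.6196
= 57.7174

57.7174


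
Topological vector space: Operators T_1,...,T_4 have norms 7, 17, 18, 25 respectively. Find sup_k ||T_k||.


By the Uniform Boundedness Principle, the supremum of norms is finite.
sup_k ||T_k|| = max(7, 17, 18, 25) = 25

25


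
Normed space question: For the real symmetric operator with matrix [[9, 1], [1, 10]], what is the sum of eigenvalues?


For a self-adjoint (symmetric) matrix, the eigenvalues are real.
The sum of eigenvalues equals the trace of the matrix.
trace = 9 + 10 = 19

19


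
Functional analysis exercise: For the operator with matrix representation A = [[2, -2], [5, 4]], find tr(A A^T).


trace(A * A^T) = sum of squares of all entries
= 2^2 + (-2)^2 + 5^2 + 4^2
= 4 + 4 + 25 + 16
= 49

49


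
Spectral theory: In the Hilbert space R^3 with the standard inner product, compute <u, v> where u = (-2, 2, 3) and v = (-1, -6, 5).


Computing the standard inner product <u, v> = sum u_i * v_i
= -2*-1 + 2*-6 + 3*5
= 2 + -12 + 15
= 5

5


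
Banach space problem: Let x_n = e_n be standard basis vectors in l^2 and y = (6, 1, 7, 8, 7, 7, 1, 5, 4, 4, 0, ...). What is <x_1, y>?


x_1 = e_1 is the standard basis vector with 1 in position 1.
<x_1, y> = y_1 = 6
As n -> infinity, <x_n, y> -> 0, confirming weak convergence of (x_n) to 0.

6


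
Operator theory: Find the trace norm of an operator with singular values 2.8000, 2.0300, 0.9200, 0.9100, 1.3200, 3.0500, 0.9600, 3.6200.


The nuclear norm is the sum of all singular values.
||T||_1 = 2.8000 + 2.0300 + 0.9200 + 0.9100 + 1.3200 + 3.0500 + 0.9600 + 3.6200
= 15.6100

15.6100


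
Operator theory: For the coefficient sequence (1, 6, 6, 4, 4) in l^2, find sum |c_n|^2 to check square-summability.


sum |c_n|^2 = 1^2 + 6^2 + 6^2 + 4^2 + 4^2
= 1 + 36 + 36 + 16 + 16
= 105

105


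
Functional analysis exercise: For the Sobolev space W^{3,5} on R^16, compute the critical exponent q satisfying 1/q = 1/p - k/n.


Using the Sobolev embedding formula: 1/q = 1/p - k/n
1/q = 1/5 - 3/16 = 1/80
q = 1/(1/80) = 80

80.0000


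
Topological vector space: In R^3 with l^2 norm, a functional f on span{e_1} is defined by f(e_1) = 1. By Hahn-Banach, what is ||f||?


The norm of f is given by ||f|| = sup_{||x||=1} |f(x)|.
On span{e_1}, ||e_1|| = 1, so ||f|| = |f(e_1)| / ||e_1||
= |1| / 1 = 1.0000

1.0000


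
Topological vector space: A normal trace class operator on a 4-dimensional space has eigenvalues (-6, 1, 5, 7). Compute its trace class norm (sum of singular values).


For a normal operator, singular values equal |eigenvalues|.
Trace norm = sum |lambda_i| = 6 + 1 + 5 + 7
= 19

19


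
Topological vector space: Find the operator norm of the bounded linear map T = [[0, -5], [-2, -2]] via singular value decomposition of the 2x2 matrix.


A^T A = [[4, 4], [4, 29]]
trace(A^T A) = 33, det(A^T A) = 100
discriminant = 33^2 - 4*100 = 689
Largest eigenvalue of A^T A = (trace + sqrt(disc))/2 = 29.6244
||T|| = sqrt(29.6244) = 5.4428

5.4428


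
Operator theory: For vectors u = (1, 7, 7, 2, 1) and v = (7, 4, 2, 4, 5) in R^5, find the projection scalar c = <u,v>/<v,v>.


Computing <u,v> = 1*7 + 7*4 + 7*2 + 2*4 + 1*5 = 62
Computing <v,v> = 7^2 + 4^2 + 2^2 + 4^2 + 5^2 = 110
Projection coefficient = 62/110 = 0.5636

0.5636


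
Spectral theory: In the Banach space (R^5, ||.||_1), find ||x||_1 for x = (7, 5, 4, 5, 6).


The l^1 norm equals the sum of absolute values of all components.
||x||_1 = 7 + 5 + 4 + 5 + 6
= 27

27.0000


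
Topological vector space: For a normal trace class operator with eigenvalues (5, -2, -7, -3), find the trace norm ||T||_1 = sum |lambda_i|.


For a normal operator, singular values equal |eigenvalues|.
Trace norm = sum |lambda_i| = 5 + 2 + 7 + 3
= 17

17


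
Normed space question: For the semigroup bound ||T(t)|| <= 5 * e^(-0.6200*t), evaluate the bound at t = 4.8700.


||T(4.8700)|| <= 5 * exp(-0.6200 * 4.8700)
= 5 * exp(-3.0194)
= 5 * 0.0488
= 0.2442

0.2442


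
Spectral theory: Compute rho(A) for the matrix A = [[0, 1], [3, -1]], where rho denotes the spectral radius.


For a 2x2 matrix, eigenvalues satisfy lambda^2 - (trace)*lambda + det = 0
trace = 0 + -1 = -1
det = 0*-1 - 1*3 = -3
discriminant = (-1)^2 - 4*(-3) = 13
spectral radius = max |eigenvalue| = 2.3028

2.3028


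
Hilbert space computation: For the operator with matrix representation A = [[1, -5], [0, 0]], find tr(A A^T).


trace(A * A^T) = sum of squares of all entries
= 1^2 + (-5)^2 + 0^2 + 0^2
= 1 + 25 + 0 + 0
= 26

26


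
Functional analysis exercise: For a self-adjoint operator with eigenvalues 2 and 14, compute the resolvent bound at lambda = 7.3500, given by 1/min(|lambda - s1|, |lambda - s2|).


dist(7.3500, {2, 14}) = min(|7.3500 - 2|, |7.3500 - 14|)
= min(5.3500, 6.6500) = 5.3500
Resolvent bound = 1/5.3500 = 0.1869

0.1869


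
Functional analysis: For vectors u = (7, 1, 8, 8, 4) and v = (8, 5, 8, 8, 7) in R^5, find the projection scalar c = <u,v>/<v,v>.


Computing <u,v> = 7*8 + 1*5 + 8*8 + 8*8 + 4*7 = 217
Computing <v,v> = 8^2 + 5^2 + 8^2 + 8^2 + 7^2 = 266
Projection coefficient = 217/266 = 0.8158

0.8158


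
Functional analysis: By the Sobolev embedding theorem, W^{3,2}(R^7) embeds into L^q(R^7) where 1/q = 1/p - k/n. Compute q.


Using the Sobolev embedding formula: 1/q = 1/p - k/n
1/q = 1/2 - 3/7 = 1/14
q = 1/(1/14) = 14

14.0000


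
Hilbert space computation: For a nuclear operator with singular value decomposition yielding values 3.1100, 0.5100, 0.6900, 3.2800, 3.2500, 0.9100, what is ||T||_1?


The nuclear norm is the sum of all singular values.
||T||_1 = 3.1100 + 0.5100 + 0.6900 + 3.2800 + 3.2500 + 0.9100
= 11.7500

11.7500


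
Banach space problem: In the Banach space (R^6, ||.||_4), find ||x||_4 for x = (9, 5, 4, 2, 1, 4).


The l^4 norm = (sum |x_i|^4)^(1/4)
Sum of 4th powers = 6561 + 625 + 256 + 16 + 1 + 256 = 7715
||x||_4 = (7715)^(1/4) = 9.3720

9.3720


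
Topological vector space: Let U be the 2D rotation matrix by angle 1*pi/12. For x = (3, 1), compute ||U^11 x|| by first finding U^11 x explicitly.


U is a rotation by theta = 1*pi/12
U^11 = rotation by 11*theta = 11*pi/12
cos(11*pi/12) = -0.9659, sin(11*pi/12) = 0.2588
U^11 x = (-0.9659 * 3 - 0.2588 * 1, 0.2588 * 3 + -0.9659 * 1)
= (-3.1566, -0.1895)
||U^11 x|| = sqrt((-3.1566)^2 + (-0.1895)^2) = sqrt(10.0000) = 3.1623

3.1623


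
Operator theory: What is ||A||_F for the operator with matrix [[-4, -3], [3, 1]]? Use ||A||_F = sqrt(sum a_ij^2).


||A||_F^2 = sum a_ij^2
= (-4)^2 + (-3)^2 + 3^2 + 1^2
= 16 + 9 + 9 + 1 = 35
||A||_F = sqrt(35) = 5.9161

5.9161


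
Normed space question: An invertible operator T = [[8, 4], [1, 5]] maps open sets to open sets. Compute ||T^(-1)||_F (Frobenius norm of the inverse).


det(T) = 8*5 - 4*1 = 36
T^(-1) = (1/36) * [[5, -4], [-1, 8]] = [[0.1389, -0.1111], [-0.0278, 0.2222]]
||T^(-1)||_F^2 = 0.1389^2 + (-0.1111)^2 + (-0.0278)^2 + 0.2222^2 = 0.0818
||T^(-1)||_F = sqrt(0.0818) = 0.2860

0.2860


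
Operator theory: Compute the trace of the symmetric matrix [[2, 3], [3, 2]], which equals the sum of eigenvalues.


For a self-adjoint (symmetric) matrix, the eigenvalues are real.
The sum of eigenvalues equals the trace of the matrix.
trace = 2 + 2 = 4

4


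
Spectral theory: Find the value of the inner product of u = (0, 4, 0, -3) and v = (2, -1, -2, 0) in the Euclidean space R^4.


Computing the standard inner product <u, v> = sum u_i * v_i
= 0*2 + 4*-1 + 0*-2 + -3*0
= 0 + -4 + 0 + 0
= -4

-4


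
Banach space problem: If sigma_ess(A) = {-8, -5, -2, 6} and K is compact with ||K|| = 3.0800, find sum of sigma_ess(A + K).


By Weyl's theorem, the essential spectrum is invariant under compact perturbations.
sigma_ess(A + K) = sigma_ess(A) = {-8, -5, -2, 6}
Sum = -8 + -5 + -2 + 6 = -9

-9


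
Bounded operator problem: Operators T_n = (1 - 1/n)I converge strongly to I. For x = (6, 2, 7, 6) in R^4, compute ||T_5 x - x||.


T_5 x - x = (1 - 1/5)x - x = -x/5
||x|| = sqrt(125) = 11.1803
||T_5 x - x|| = ||x||/5 = 11.1803/5 = 2.2361

2.2361


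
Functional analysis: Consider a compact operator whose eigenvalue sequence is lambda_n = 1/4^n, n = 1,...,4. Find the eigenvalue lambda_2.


The eigenvalue formula gives lambda_2 = 1/4^2
= 1/16
= 0.0625

0.0625


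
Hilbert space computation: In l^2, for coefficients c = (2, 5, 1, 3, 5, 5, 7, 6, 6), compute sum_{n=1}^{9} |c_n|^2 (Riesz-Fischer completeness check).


sum |c_n|^2 = 2^2 + 5^2 + 1^2 + 3^2 + 5^2 + 5^2 + 7^2 + 6^2 + 6^2
= 4 + 25 + 1 + 9 + 25 + 25 + 49 + 36 + 36
= 210

210


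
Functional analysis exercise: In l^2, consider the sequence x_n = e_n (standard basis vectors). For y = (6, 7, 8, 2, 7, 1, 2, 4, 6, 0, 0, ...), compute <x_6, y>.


x_6 = e_6 is the standard basis vector with 1 in position 6.
<x_6, y> = y_6 = 1
As n -> infinity, <x_n, y> -> 0, confirming weak convergence of (x_n) to 0.

1


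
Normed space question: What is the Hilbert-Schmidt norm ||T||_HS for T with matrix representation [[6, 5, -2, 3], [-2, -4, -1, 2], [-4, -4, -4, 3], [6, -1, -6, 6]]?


The Hilbert-Schmidt norm is sqrt(sum of squares of all entries).
Sum of squares = 6^2 + 5^2 + (-2)^2 + 3^2 + (-2)^2 + (-4)^2 + (-1)^2 + 2^2 + (-4)^2 + (-4)^2 + (-4)^2 + 3^2 + 6^2 + (-1)^2 + (-6)^2 + 6^2
= 36 + 25 + 4 + 9 + 4 + 16 + 1 + 4 + 16 + 16 + 16 + 9 + 36 + 1 + 36 + 36 = 265
||T||_HS = sqrt(265) = 16.2788

16.2788


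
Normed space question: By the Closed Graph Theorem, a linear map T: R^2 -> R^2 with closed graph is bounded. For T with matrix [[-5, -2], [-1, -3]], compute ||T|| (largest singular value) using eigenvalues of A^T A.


A^T A = [[26, 13], [13, 13]]
trace(A^T A) = 39, det(A^T A) = 169
discriminant = 39^2 - 4*169 = 845
Largest eigenvalue of A^T A = (trace + sqrt(disc))/2 = 34.0344
||T|| = sqrt(34.0344) = 5.8339

5.8339


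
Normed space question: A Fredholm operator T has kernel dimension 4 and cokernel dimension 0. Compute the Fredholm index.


The Fredholm index is defined as ind(T) = dim(ker T) - dim(coker T)
= 4 - 0
= 4

4


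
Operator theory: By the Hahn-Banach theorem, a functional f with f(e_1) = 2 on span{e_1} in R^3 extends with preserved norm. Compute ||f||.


The norm of f is given by ||f|| = sup_{||x||=1} |f(x)|.
On span{e_1}, ||e_1|| = 1, so ||f|| = |f(e_1)| / ||e_1||
= |2| / 1 = 2.0000

2.0000


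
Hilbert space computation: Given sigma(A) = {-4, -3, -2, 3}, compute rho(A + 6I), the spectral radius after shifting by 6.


Spectrum of A + 6I = {2, 3, 4, 9}
Spectral radius = max |lambda| over the shifted spectrum
= max(2, 3, 4, 9) = 9

9


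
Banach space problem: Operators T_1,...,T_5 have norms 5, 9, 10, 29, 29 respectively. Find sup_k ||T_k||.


By the Uniform Boundedness Principle, the supremum of norms is finite.
sup_k ||T_k|| = max(5, 9, 10, 29, 29) = 29

29


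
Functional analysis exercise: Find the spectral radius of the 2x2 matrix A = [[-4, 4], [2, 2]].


For a 2x2 matrix, eigenvalues satisfy lambda^2 - (trace)*lambda + det = 0
trace = -4 + 2 = -2
det = -4*2 - 4*2 = -16
discriminant = (-2)^2 - 4*(-16) = 68
spectral radius = max |eigenvalue| = 5.1231

5.1231


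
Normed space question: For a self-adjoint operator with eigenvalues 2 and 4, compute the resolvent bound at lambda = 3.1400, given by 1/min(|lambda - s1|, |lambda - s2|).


dist(3.1400, {2, 4}) = min(|3.1400 - 2|, |3.1400 - 4|)
= min(1.1400, 0.8600) = 0.8600
Resolvent bound = 1/0.8600 = 1.1628

1.1628


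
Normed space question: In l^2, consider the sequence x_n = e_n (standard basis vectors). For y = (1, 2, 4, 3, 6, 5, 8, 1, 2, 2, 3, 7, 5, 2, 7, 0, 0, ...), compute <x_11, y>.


x_11 = e_11 is the standard basis vector with 1 in position 11.
<x_11, y> = y_11 = 3
As n -> infinity, <x_n, y> -> 0, confirming weak convergence of (x_n) to 0.

3


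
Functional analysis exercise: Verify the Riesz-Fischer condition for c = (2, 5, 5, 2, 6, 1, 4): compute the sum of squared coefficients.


sum |c_n|^2 = 2^2 + 5^2 + 5^2 + 2^2 + 6^2 + 1^2 + 4^2
= 4 + 25 + 25 + 4 + 36 + 1 + 16
= 111

111


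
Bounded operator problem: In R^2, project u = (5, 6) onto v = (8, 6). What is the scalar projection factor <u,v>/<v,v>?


Computing <u,v> = 5*8 + 6*6 = 76
Computing <v,v> = 8^2 + 6^2 = 100
Projection coefficient = 76/100 = 0.7600

0.7600


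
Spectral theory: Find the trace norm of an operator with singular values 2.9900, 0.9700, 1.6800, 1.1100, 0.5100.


The nuclear norm is the sum of all singular values.
||T||_1 = 2.9900 + 0.9700 + 1.6800 + 1.1100 + 0.5100
= 7.2600

7.2600


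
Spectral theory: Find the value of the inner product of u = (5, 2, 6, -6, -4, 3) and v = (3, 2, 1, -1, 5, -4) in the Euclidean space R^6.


Computing the standard inner product <u, v> = sum u_i * v_i
= 5*3 + 2*2 + 6*1 + -6*-1 + -4*5 + 3*-4
= 15 + 4 + 6 + 6 + -20 + -12
= -1

-1


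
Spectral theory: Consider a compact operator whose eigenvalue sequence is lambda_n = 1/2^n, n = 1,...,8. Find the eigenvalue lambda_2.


The eigenvalue formula gives lambda_2 = 1/2^2
= 1/4
= 0.2500

0.2500


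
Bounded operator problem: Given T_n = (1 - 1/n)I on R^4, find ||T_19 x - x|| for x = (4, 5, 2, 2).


T_19 x - x = (1 - 1/19)x - x = -x/19
||x|| = sqrt(49) = 7.0000
||T_19 x - x|| = ||x||/19 = 7.0000/19 = 0.3684

0.3684


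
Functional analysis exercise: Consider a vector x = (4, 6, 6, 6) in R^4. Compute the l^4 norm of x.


The l^4 norm = (sum |x_i|^4)^(1/4)
Sum of 4th powers = 256 + 1296 + 1296 + 1296 = 4144
||x||_4 = (4144)^(1/4) = 8.0233

8.0233


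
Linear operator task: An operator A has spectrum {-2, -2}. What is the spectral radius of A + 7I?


Spectrum of A + 7I = {5, 5}
Spectral radius = max |lambda| over the shifted spectrum
= max(5, 5) = 5

5


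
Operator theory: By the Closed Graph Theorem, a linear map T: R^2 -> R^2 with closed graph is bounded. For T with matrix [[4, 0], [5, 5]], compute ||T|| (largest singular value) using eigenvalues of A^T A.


A^T A = [[41, 25], [25, 25]]
trace(A^T A) = 66, det(A^T A) = 400
discriminant = 66^2 - 4*400 = 2756
Largest eigenvalue of A^T A = (trace + sqrt(disc))/2 = 59.2488
||T|| = sqrt(59.2488) = 7.6973

7.6973


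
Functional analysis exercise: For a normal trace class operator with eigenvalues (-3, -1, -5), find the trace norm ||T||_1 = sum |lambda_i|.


For a normal operator, singular values equal |eigenvalues|.
Trace norm = sum |lambda_i| = 3 + 1 + 5
= 9

9


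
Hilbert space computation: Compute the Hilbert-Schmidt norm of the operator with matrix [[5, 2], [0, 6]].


The Hilbert-Schmidt norm is sqrt(sum of squares of all entries).
Sum of squares = 5^2 + 2^2 + 0^2 + 6^2
= 25 + 4 + 0 + 36 = 65
||T||_HS = sqrt(65) = 8.0623

8.0623


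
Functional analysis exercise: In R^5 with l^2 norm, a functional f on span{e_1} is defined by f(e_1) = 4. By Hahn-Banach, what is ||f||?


The norm of f is given by ||f|| = sup_{||x||=1} |f(x)|.
On span{e_1}, ||e_1|| = 1, so ||f|| = |f(e_1)| / ||e_1||
= |4| / 1 = 4.0000

4.0000


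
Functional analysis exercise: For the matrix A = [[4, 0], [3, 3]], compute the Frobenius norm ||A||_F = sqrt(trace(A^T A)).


||A||_F^2 = sum a_ij^2
= 4^2 + 0^2 + 3^2 + 3^2
= 16 + 0 + 9 + 9 = 34
||A||_F = sqrt(34) = 5.8310

5.8310


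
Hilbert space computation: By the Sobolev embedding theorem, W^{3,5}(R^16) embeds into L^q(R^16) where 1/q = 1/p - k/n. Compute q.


Using the Sobolev embedding formula: 1/q = 1/p - k/n
1/q = 1/5 - 3/16 = 1/80
q = 1/(1/80) = 80

80.0000


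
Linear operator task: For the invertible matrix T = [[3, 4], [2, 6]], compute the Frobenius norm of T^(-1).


det(T) = 3*6 - 4*2 = 10
T^(-1) = (1/10) * [[6, -4], [-2, 3]] = [[0.6000, -0.4000], [-0.2000, 0.3000]]
||T^(-1)||_F^2 = 0.6000^2 + (-0.4000)^2 + (-0.2000)^2 + 0.3000^2 = 0.6500
||T^(-1)||_F = sqrt(0.6500) = 0.8062

0.8062


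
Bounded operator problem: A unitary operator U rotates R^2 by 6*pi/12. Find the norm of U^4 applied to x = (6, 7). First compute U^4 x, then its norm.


U is a rotation by theta = 6*pi/12
U^4 = rotation by 4*theta = 24*pi/12 = 0*pi/12 (mod 2*pi)
cos(0*pi/12) = 1.0000, sin(0*pi/12) = 0.0000
U^4 x = (1.0000 * 6 - 0.0000 * 7, 0.0000 * 6 + 1.0000 * 7)
= (6.0000, 7.0000)
||U^4 x|| = sqrt(6.0000^2 + 7.0000^2) = sqrt(85.0000) = 9.2195

9.2195


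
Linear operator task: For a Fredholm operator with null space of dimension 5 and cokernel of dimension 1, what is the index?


The Fredholm index is defined as ind(T) = dim(ker T) - dim(coker T)
= 5 - 1
= 4

4


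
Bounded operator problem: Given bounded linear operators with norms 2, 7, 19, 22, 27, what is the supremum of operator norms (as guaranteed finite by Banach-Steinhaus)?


By the Uniform Boundedness Principle, the supremum of norms is finite.
sup_k ||T_k|| = max(2, 7, 19, 22, 27) = 27

27


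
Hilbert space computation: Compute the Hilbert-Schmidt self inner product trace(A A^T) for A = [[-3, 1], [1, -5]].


trace(A * A^T) = sum of squares of all entries
= (-3)^2 + 1^2 + 1^2 + (-5)^2
= 9 + 1 + 1 + 25
= 36

36


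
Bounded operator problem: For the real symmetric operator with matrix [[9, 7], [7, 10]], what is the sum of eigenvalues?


For a self-adjoint (symmetric) matrix, the eigenvalues are real.
The sum of eigenvalues equals the trace of the matrix.
trace = 9 + 10 = 19

19


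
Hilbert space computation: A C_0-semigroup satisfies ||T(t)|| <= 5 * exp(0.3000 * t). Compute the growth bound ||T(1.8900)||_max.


||T(1.8900)|| <= 5 * exp(0.3000 * 1.8900)
= 5 * exp(0.5670)
= 5 * 1.7630
= 8.8149

8.8149


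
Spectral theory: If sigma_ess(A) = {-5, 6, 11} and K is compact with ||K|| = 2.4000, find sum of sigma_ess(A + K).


By Weyl's theorem, the essential spectrum is invariant under compact perturbations.
sigma_ess(A + K) = sigma_ess(A) = {-5, 6, 11}
Sum = -5 + 6 + 11 = 12

12


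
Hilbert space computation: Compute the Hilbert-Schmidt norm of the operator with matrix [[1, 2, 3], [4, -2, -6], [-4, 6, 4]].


The Hilbert-Schmidt norm is sqrt(sum of squares of all entries).
Sum of squares = 1^2 + 2^2 + 3^2 + 4^2 + (-2)^2 + (-6)^2 + (-4)^2 + 6^2 + 4^2
= 1 + 4 + 9 + 16 + 4 + 36 + 16 + 36 + 16 = 138
||T||_HS = sqrt(138) = 11.7473

11.7473


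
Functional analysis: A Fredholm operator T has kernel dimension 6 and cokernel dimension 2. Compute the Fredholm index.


The Fredholm index is defined as ind(T) = dim(ker T) - dim(coker T)
= 6 - 2
= 4

4


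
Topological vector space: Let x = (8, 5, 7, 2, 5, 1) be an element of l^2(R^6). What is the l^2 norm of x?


The l^2 norm = (sum |x_i|^2)^(1/2)
Sum of 2th powers = 64 + 25 + 49 + 4 + 25 + 1 = 168
||x||_2 = (168)^(1/2) = 12.9615

12.9615


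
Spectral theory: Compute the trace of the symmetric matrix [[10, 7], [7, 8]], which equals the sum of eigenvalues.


For a self-adjoint (symmetric) matrix, the eigenvalues are real.
The sum of eigenvalues equals the trace of the matrix.
trace = 10 + 8 = 18

18


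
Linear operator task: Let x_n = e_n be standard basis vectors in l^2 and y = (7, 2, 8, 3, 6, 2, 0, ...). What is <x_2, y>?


x_2 = e_2 is the standard basis vector with 1 in position 2.
<x_2, y> = y_2 = 2
As n -> infinity, <x_n, y> -> 0, confirming weak convergence of (x_n) to 0.

2


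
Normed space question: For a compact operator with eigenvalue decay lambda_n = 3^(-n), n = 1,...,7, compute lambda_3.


The eigenvalue formula gives lambda_3 = 1/3^3
= 1/27
= 0.0370

0.0370


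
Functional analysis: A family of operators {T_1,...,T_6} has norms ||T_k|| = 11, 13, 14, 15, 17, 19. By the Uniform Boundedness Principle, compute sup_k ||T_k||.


By the Uniform Boundedness Principle, the supremum of norms is finite.
sup_k ||T_k|| = max(11, 13, 14, 15, 17, 19) = 19

19


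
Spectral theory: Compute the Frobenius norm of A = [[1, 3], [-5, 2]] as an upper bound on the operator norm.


||A||_F^2 = sum a_ij^2
= 1^2 + 3^2 + (-5)^2 + 2^2
= 1 + 9 + 25 + 4 = 39
||A||_F = sqrt(39) = 6.2450

6.2450


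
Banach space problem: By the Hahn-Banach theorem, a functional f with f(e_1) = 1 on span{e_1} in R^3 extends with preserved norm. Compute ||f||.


The norm of f is given by ||f|| = sup_{||x||=1} |f(x)|.
On span{e_1}, ||e_1|| = 1, so ||f|| = |f(e_1)| / ||e_1||
= |1| / 1 = 1.0000

1.0000


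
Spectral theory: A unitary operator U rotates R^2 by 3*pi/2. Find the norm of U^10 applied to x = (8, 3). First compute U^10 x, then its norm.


U is a rotation by theta = 3*pi/2
U^10 = rotation by 10*theta = 30*pi/2 = 2*pi/2 (mod 2*pi)
cos(2*pi/2) = -1.0000, sin(2*pi/2) = 0.0000
U^10 x = (-1.0000 * 8 - 0.0000 * 3, 0.0000 * 8 + -1.0000 * 3)
= (-8.0000, -3.0000)
||U^10 x|| = sqrt((-8.0000)^2 + (-3.0000)^2) = sqrt(73.0000) = 8.5440

8.5440


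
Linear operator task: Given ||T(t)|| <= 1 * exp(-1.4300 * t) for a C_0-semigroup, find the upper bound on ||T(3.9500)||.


||T(3.9500)|| <= 1 * exp(-1.4300 * 3.9500)
= 1 * exp(-5.6485)
= 1 * 0.0035
= 0.0035

0.0035


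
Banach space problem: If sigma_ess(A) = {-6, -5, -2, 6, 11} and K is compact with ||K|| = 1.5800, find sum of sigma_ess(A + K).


By Weyl's theorem, the essential spectrum is invariant under compact perturbations.
sigma_ess(A + K) = sigma_ess(A) = {-6, -5, -2, 6, 11}
Sum = -6 + -5 + -2 + 6 + 11 = 4

4


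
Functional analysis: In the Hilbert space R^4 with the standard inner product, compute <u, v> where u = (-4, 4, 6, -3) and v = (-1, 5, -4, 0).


Computing the standard inner product <u, v> = sum u_i * v_i
= -4*-1 + 4*5 + 6*-4 + -3*0
= 4 + 20 + -24 + 0
= 0

0


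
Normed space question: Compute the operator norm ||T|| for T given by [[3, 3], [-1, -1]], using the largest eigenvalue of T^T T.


A^T A = [[10, 10], [10, 10]]
trace(A^T A) = 20, det(A^T A) = 0
discriminant = 20^2 - 4*0 = 400
Largest eigenvalue of A^T A = (trace + sqrt(disc))/2 = 20.0000
||T|| = sqrt(20.0000) = 4.4721

4.4721


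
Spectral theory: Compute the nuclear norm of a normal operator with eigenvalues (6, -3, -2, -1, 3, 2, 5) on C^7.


For a normal operator, singular values equal |eigenvalues|.
Trace norm = sum |lambda_i| = 6 + 3 + 2 + 1 + 3 + 2 + 5
= 22

22


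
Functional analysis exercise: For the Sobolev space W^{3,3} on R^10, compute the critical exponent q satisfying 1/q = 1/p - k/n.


Using the Sobolev embedding formula: 1/q = 1/p - k/n
1/q = 1/3 - 3/10 = 1/30
q = 1/(1/30) = 30

30.0000


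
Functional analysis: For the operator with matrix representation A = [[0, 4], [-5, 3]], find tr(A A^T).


trace(A * A^T) = sum of squares of all entries
= 0^2 + 4^2 + (-5)^2 + 3^2
= 0 + 16 + 25 + 9
= 50

50


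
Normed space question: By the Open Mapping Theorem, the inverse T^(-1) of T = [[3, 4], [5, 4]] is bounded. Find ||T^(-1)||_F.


det(T) = 3*4 - 4*5 = -8
T^(-1) = (1/-8) * [[4, -4], [-5, 3]] = [[-0.5000, 0.5000], [0.6250, -0.3750]]
||T^(-1)||_F^2 = (-0.5000)^2 + 0.5000^2 + 0.6250^2 + (-0.3750)^2 = 1.0312
||T^(-1)||_F = sqrt(1.0312) = 1.0155

1.0155


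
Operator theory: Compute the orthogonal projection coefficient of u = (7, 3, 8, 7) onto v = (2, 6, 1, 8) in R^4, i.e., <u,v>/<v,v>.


Computing <u,v> = 7*2 + 3*6 + 8*1 + 7*8 = 96
Computing <v,v> = 2^2 + 6^2 + 1^2 + 8^2 = 105
Projection coefficient = 96/105 = 0.9143

0.9143


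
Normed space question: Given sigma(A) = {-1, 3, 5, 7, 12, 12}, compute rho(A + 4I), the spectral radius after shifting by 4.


Spectrum of A + 4I = {3, 7, 9, 11, 16, 16}
Spectral radius = max |lambda| over the shifted spectrum
= max(3, 7, 9, 11, 16, 16) = 16

16


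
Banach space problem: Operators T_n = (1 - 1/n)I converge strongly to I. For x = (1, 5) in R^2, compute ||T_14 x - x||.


T_14 x - x = (1 - 1/14)x - x = -x/14
||x|| = sqrt(26) = 5.0990
||T_14 x - x|| = ||x||/14 = 5.0990/14 = 0.3642

0.3642


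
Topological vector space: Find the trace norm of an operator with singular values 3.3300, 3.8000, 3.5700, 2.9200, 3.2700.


The nuclear norm is the sum of all singular values.
||T||_1 = 3.3300 + 3.8000 + 3.5700 + 2.9200 + 3.2700
= 16.8900

16.8900


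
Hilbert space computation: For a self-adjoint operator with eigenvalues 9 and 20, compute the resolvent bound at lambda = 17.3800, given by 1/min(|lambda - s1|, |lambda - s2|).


dist(17.3800, {9, 20}) = min(|17.3800 - 9|, |17.3800 - 20|)
= min(8.3800, 2.6200) = 2.6200
Resolvent bound = 1/2.6200 = 0.3817

0.3817


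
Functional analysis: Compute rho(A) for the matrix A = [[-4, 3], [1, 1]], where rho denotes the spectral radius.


For a 2x2 matrix, eigenvalues satisfy lambda^2 - (trace)*lambda + det = 0
trace = -4 + 1 = -3
det = -4*1 - 3*1 = -7
discriminant = (-3)^2 - 4*(-7) = 37
spectral radius = max |eigenvalue| = 4.5414

4.5414


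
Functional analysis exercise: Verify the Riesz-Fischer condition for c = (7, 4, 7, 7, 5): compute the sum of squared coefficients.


sum |c_n|^2 = 7^2 + 4^2 + 7^2 + 7^2 + 5^2
= 49 + 16 + 49 + 49 + 25
= 188

188


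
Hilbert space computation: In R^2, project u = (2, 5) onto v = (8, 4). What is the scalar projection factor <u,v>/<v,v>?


Computing <u,v> = 2*8 + 5*4 = 36
Computing <v,v> = 8^2 + 4^2 = 80
Projection coefficient = 36/80 = 0.4500

0.4500


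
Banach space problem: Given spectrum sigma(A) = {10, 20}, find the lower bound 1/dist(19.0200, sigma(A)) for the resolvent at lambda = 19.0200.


dist(19.0200, {10, 20}) = min(|19.0200 - 10|, |19.0200 - 20|)
= min(9.0200, 0.9800) = 0.9800
Resolvent bound = 1/0.9800 = 1.0204

1.0204


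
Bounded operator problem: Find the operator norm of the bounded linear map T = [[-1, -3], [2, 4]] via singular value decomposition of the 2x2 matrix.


A^T A = [[5, 11], [11, 25]]
trace(A^T A) = 30, det(A^T A) = 4
discriminant = 30^2 - 4*4 = 884
Largest eigenvalue of A^T A = (trace + sqrt(disc))/2 = 29.8661
||T|| = sqrt(29.8661) = 5.4650

5.4650


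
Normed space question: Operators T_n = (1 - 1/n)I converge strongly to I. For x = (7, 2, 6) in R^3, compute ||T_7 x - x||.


T_7 x - x = (1 - 1/7)x - x = -x/7
||x|| = sqrt(89) = 9.4340
||T_7 x - x|| = ||x||/7 = 9.4340/7 = 1.3477

1.3477


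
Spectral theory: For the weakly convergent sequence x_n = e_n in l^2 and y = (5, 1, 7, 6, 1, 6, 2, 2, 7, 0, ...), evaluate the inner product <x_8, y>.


x_8 = e_8 is the standard basis vector with 1 in position 8.
<x_8, y> = y_8 = 2
As n -> infinity, <x_n, y> -> 0, confirming weak convergence of (x_n) to 0.

2


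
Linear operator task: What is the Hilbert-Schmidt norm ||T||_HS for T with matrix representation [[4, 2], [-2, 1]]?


The Hilbert-Schmidt norm is sqrt(sum of squares of all entries).
Sum of squares = 4^2 + 2^2 + (-2)^2 + 1^2
= 16 + 4 + 4 + 1 = 25
||T||_HS = sqrt(25) = 5.0000

5.0000


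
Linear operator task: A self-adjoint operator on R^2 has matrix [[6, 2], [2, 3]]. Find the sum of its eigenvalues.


For a self-adjoint (symmetric) matrix, the eigenvalues are real.
The sum of eigenvalues equals the trace of the matrix.
trace = 6 + 3 = 9

9


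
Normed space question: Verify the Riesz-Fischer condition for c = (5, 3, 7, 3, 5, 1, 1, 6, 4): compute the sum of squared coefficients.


sum |c_n|^2 = 5^2 + 3^2 + 7^2 + 3^2 + 5^2 + 1^2 + 1^2 + 6^2 + 4^2
= 25 + 9 + 49 + 9 + 25 + 1 + 1 + 36 + 16
= 171

171


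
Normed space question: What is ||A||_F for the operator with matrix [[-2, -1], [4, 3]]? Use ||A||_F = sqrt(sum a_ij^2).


||A||_F^2 = sum a_ij^2
= (-2)^2 + (-1)^2 + 4^2 + 3^2
= 4 + 1 + 16 + 9 = 30
||A||_F = sqrt(30) = 5.4772

5.4772


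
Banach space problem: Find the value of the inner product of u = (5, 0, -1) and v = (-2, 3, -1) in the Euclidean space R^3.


Computing the standard inner product <u, v> = sum u_i * v_i
= 5*-2 + 0*3 + -1*-1
= -10 + 0 + 1
= -9

-9


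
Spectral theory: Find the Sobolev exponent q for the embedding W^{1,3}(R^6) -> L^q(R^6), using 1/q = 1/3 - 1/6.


Using the Sobolev embedding formula: 1/q = 1/p - k/n
1/q = 1/3 - 1/6 = 1/6
q = 1/(1/6) = 6

6.0000


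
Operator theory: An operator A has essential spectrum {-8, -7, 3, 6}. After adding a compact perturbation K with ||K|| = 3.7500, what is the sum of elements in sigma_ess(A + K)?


By Weyl's theorem, the essential spectrum is invariant under compact perturbations.
sigma_ess(A + K) = sigma_ess(A) = {-8, -7, 3, 6}
Sum = -8 + -7 + 3 + 6 = -6

-6


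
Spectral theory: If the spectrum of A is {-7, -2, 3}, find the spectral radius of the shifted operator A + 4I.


Spectrum of A + 4I = {-3, 2, 7}
Spectral radius = max |lambda| over the shifted spectrum
= max(3, 2, 7) = 7

7


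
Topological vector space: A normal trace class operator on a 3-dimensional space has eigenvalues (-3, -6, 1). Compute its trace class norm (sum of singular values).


For a normal operator, singular values equal |eigenvalues|.
Trace norm = sum |lambda_i| = 3 + 6 + 1
= 10

10


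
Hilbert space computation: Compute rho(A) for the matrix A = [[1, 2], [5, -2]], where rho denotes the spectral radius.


For a 2x2 matrix, eigenvalues satisfy lambda^2 - (trace)*lambda + det = 0
trace = 1 + -2 = -1
det = 1*-2 - 2*5 = -12
discriminant = (-1)^2 - 4*(-12) = 49
spectral radius = max |eigenvalue| = 4.0000

4.0000


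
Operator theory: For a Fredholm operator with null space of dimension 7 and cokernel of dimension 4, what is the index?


The Fredholm index is defined as ind(T) = dim(ker T) - dim(coker T)
= 7 - 4
= 3

3


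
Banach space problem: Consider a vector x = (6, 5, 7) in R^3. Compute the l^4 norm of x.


The l^4 norm = (sum |x_i|^4)^(1/4)
Sum of 4th powers = 1296 + 625 + 2401 = 4322
||x||_4 = (4322)^(1/4) = 8.1081

8.1081


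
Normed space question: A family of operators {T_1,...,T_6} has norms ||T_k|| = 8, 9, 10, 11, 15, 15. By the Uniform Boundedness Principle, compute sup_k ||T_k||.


By the Uniform Boundedness Principle, the supremum of norms is finite.
sup_k ||T_k|| = max(8, 9, 10, 11, 15, 15) = 15

15


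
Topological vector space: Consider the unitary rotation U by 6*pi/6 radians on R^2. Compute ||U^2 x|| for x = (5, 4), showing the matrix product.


U is a rotation by theta = 6*pi/6
U^2 = rotation by 2*theta = 12*pi/6 = 0*pi/6 (mod 2*pi)
cos(0*pi/6) = 1.0000, sin(0*pi/6) = 0.0000
U^2 x = (1.0000 * 5 - 0.0000 * 4, 0.0000 * 5 + 1.0000 * 4)
= (5.0000, 4.0000)
||U^2 x|| = sqrt(5.0000^2 + 4.0000^2) = sqrt(41.0000) = 6.4031

6.4031
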